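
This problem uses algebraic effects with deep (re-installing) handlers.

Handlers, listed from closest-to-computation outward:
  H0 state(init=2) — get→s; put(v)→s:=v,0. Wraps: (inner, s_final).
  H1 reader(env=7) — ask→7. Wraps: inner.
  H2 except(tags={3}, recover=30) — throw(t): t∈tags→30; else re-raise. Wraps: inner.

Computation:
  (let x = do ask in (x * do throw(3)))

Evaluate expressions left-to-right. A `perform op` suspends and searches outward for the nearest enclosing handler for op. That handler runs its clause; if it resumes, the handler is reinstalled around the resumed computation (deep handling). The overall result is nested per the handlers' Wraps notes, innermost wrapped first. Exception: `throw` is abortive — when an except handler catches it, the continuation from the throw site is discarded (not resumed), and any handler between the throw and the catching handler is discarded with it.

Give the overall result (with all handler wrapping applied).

Working:
ask @ H1 ⇒ 7
throw(3) @ H2 caught ⇒ 30
= 30

Answer: 30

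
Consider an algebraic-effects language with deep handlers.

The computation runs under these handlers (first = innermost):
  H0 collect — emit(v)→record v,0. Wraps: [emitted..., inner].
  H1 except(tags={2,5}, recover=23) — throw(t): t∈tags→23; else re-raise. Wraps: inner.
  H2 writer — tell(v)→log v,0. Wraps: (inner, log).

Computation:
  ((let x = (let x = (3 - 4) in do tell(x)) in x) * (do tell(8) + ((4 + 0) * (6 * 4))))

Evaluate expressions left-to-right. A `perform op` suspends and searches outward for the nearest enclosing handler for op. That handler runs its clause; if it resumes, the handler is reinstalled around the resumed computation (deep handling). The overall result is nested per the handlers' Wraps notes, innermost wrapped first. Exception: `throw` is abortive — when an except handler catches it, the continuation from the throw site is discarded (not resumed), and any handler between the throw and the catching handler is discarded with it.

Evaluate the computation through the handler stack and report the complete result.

Answer: ([0], (-1, 8))

Working:
tell(-1) @ H2 ⇒ log+=-1
tell(8) @ H2 ⇒ log+=8
H0 returns [0]
H1 returns [0]
H2 returns ([0], (-1, 8))
= ([0], (-1, 8))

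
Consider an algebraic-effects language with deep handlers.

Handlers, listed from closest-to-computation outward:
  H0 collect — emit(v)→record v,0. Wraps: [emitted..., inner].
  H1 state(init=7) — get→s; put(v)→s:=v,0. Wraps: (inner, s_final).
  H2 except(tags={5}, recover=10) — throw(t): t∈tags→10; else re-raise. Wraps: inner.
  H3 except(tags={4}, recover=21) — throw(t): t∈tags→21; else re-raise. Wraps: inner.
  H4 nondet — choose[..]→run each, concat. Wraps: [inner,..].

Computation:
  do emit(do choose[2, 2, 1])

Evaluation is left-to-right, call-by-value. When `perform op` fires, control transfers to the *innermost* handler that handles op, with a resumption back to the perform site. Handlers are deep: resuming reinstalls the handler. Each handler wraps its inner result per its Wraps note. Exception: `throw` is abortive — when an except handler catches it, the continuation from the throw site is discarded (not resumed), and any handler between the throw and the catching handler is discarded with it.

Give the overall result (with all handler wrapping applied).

Answer: [([2, 0], 7), ([2, 0], 7), ([1, 0], 7)]

Evaluation trace:
choose[2, 2, 1] @ H4
  branch[0] choose=2:
    emit(2) @ H0 ⇒ out+=2
    H0 returns [2, 0]
    H1 returns ([2, 0], 7)
    H2 returns ([2, 0], 7)
    H3 returns ([2, 0], 7)
    H4 returns [([2, 0], 7)]
  branch[1] choose=2:
    emit(2) @ H0 ⇒ out+=2
    H0 returns [2, 0]
    H1 returns ([2, 0], 7)
    H2 returns ([2, 0], 7)
    H3 returns ([2, 0], 7)
    H4 returns [([2, 0], 7)]
  branch[2] choose=1:
    emit(1) @ H0 ⇒ out+=1
    H0 returns [1, 0]
    H1 returns ([1, 0], 7)
    H2 returns ([1, 0], 7)
    H3 returns ([1, 0], 7)
    H4 returns [([1, 0], 7)]
= [([2, 0], 7), ([2, 0], 7), ([1, 0], 7)]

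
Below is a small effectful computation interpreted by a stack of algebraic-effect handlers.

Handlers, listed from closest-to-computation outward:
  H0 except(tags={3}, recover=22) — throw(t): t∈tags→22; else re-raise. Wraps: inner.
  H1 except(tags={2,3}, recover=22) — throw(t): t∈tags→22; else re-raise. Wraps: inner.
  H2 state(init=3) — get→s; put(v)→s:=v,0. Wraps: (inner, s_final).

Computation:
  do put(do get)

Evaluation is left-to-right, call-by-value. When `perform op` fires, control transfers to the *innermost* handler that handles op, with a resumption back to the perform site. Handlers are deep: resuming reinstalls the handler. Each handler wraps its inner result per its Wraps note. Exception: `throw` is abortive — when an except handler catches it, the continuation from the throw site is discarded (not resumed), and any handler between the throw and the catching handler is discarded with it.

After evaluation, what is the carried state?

Answer: 3

Evaluation trace:
get @ H2 ⇒ 3
put(3) @ H2 ⇒ s:=3
H0 returns 0
H1 returns 0
H2 returns (0, 3)
= (0, 3)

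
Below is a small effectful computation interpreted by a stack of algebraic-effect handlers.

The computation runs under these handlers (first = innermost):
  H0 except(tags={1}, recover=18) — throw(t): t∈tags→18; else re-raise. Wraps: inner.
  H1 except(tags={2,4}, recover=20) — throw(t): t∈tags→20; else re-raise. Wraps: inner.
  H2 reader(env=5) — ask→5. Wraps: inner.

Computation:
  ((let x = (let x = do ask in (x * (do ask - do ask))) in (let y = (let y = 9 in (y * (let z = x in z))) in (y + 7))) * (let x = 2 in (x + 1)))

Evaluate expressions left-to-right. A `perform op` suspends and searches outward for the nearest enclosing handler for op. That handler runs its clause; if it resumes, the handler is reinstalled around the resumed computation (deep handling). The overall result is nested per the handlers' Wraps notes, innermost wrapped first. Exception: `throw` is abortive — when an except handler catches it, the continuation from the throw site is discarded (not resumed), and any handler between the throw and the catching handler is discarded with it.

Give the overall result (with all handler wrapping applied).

Answer: 21

Working:
ask @ H2 ⇒ 5
ask @ H2 ⇒ 5
ask @ H2 ⇒ 5
H0 returns 21
H1 returns 21
H2 returns 21
= 21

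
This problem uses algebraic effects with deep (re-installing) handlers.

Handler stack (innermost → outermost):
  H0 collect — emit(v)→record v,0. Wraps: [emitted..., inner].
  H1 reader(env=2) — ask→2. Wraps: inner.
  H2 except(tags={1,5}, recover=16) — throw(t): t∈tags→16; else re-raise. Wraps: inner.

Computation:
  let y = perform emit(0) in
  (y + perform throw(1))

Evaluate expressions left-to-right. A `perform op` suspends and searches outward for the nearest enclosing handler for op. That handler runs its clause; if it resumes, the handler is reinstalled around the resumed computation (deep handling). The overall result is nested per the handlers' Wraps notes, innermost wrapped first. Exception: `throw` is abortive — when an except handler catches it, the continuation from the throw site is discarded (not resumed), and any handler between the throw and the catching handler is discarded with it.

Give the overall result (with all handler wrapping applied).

Evaluation trace:
emit(0) @ H0 ⇒ out+=0
throw(1) @ H2 caught ⇒ 16
= 16

Answer: 16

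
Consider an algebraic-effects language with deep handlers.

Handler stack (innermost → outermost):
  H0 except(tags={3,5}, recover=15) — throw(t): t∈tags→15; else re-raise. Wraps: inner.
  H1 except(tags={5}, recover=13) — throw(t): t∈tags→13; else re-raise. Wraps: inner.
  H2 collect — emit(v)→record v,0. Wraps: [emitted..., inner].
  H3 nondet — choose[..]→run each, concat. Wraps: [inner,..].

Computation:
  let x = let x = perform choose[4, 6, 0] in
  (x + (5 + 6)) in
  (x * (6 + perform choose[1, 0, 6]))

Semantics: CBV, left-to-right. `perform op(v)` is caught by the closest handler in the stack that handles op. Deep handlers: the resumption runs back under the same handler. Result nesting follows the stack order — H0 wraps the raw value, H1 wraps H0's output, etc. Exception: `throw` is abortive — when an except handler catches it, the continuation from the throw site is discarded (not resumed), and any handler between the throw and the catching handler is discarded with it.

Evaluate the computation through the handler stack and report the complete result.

Answer: [[105], [90], [180], [119], [102], [204], [77], [66], [132]]

Step-by-step:
choose[4, 6, 0] @ H3
  branch[0] choose=4:
    choose[1, 0, 6] @ H3
      branch[0] choose=1:
        H0 returns 105
        H1 returns 105
        H2 returns [105]
        H3 returns [[105]]
      branch[1] choose=0:
        H0 returns 90
        H1 returns 90
        H2 returns [90]
        H3 returns [[90]]
      branch[2] choose=6:
        H0 returns 180
        H1 returns 180
        H2 returns [180]
        H3 returns [[180]]
  branch[1] choose=6:
    choose[1, 0, 6] @ H3
      branch[0] choose=1:
        H0 returns 119
        H1 returns 119
        H2 returns [119]
        H3 returns [[119]]
      branch[1] choose=0:
        H0 returns 102
        H1 returns 102
        H2 returns [102]
        H3 returns [[102]]
      branch[2] choose=6:
        H0 returns 204
        H1 returns 204
        H2 returns [204]
        H3 returns [[204]]
  branch[2] choose=0:
    choose[1, 0, 6] @ H3
      branch[0] choose=1:
        H0 returns 77
        H1 returns 77
        H2 returns [77]
        H3 returns [[77]]
      branch[1] choose=0:
        H0 returns 66
        H1 returns 66
        H2 returns [66]
        H3 returns [[66]]
      branch[2] choose=6:
        H0 returns 132
        H1 returns 132
        H2 returns [132]
        H3 returns [[132]]
= [[105], [90], [180], [119], [102], [204], [77], [66], [132]]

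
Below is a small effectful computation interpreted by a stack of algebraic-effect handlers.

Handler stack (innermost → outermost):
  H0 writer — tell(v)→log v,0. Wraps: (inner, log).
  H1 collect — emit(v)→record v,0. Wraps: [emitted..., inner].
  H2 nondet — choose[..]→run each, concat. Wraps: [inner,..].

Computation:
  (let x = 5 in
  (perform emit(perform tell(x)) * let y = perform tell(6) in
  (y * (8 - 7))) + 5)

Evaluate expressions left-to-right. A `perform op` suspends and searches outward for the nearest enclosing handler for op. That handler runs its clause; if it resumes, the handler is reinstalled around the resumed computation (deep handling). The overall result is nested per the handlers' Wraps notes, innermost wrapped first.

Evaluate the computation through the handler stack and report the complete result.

Answer: [[0, (5, (5, 6))]]

Working:
tell(5) @ H0 ⇒ log+=5
emit(0) @ H1 ⇒ out+=0
tell(6) @ H0 ⇒ log+=6
H0 returns (5, (5, 6))
H1 returns [0, (5, (5, 6))]
H2 returns [[0, (5, (5, 6))]]
= [[0, (5, (5, 6))]]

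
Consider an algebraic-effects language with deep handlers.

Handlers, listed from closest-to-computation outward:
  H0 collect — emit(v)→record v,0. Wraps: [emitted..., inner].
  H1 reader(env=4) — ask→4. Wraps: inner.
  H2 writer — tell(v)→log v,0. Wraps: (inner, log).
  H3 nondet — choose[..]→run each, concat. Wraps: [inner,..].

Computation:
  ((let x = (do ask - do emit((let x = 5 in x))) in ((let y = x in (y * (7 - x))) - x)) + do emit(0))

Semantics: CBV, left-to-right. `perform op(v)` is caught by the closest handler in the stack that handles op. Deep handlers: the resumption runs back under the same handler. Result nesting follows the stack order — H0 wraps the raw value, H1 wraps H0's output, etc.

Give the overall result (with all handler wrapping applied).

Working:
ask @ H1 ⇒ 4
emit(5) @ H0 ⇒ out+=5
emit(0) @ H0 ⇒ out+=0
H0 returns [5, 0, 8]
H1 returns [5, 0, 8]
H2 returns ([5, 0, 8], ())
H3 returns [([5, 0, 8], ())]
= [([5, 0, 8], ())]

Answer: [([5, 0, 8], ())]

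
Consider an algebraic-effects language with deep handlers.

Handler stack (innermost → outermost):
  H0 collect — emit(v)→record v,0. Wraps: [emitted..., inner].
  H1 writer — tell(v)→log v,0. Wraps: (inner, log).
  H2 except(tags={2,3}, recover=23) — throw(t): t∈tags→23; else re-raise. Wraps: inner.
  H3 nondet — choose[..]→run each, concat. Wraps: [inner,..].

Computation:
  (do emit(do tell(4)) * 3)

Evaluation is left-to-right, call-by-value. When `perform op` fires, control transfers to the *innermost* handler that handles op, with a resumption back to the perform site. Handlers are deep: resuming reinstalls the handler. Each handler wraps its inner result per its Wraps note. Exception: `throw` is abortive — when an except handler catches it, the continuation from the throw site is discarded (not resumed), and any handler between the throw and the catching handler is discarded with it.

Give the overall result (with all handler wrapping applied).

Step-by-step:
tell(4) @ H1 ⇒ log+=4
emit(0) @ H0 ⇒ out+=0
H0 returns [0, 0]
H1 returns ([0, 0], (4))
H2 returns ([0, 0], (4))
H3 returns [([0, 0], (4))]
= [([0, 0], (4))]

Answer: [([0, 0], (4))]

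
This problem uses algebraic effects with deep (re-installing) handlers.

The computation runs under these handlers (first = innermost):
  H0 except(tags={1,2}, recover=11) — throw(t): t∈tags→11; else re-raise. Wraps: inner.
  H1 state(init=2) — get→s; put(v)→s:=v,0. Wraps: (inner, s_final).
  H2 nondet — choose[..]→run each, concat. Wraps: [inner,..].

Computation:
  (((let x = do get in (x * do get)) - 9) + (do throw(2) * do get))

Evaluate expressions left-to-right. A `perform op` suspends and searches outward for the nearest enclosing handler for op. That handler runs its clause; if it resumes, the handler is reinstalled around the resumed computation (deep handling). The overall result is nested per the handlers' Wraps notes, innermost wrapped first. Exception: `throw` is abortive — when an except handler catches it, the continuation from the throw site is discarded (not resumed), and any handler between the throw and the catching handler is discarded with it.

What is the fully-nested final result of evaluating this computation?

Answer: [(11, 2)]

Evaluation trace:
get @ H1 ⇒ 2
get @ H1 ⇒ 2
throw(2) @ H0 caught ⇒ 11
H1 returns (11, 2)
H2 returns [(11, 2)]
= [(11, 2)]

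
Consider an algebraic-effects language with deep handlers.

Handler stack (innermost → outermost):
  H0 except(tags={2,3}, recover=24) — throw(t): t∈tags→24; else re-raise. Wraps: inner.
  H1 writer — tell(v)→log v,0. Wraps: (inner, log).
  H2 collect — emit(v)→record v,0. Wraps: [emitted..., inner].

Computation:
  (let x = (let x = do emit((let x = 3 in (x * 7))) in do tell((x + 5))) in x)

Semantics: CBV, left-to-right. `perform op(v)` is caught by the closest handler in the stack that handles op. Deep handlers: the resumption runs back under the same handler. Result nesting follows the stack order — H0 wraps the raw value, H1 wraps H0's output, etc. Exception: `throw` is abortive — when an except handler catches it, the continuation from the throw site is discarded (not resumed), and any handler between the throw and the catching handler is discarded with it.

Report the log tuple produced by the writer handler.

Answer: (5)

Evaluation trace:
emit(21) @ H2 ⇒ out+=21
tell(5) @ H1 ⇒ log+=5
H0 returns 0
H1 returns (0, (5))
H2 returns [21, (0, (5))]
= [21, (0, (5))]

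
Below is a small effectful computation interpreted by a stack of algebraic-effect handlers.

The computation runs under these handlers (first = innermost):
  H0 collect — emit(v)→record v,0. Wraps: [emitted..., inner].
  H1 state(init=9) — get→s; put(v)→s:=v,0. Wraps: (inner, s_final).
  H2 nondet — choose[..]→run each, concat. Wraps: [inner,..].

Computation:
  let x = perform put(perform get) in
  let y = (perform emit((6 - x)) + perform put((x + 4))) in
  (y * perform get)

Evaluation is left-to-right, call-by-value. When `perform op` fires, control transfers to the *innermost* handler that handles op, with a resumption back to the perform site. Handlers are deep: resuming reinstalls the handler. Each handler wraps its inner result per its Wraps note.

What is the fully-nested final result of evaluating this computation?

Working:
get @ H1 ⇒ 9
put(9) @ H1 ⇒ s:=9
emit(6) @ H0 ⇒ out+=6
put(4) @ H1 ⇒ s:=4
get @ H1 ⇒ 4
H0 returns [6, 0]
H1 returns ([6, 0], 4)
H2 returns [([6, 0], 4)]
= [([6, 0], 4)]

Answer: [([6, 0], 4)]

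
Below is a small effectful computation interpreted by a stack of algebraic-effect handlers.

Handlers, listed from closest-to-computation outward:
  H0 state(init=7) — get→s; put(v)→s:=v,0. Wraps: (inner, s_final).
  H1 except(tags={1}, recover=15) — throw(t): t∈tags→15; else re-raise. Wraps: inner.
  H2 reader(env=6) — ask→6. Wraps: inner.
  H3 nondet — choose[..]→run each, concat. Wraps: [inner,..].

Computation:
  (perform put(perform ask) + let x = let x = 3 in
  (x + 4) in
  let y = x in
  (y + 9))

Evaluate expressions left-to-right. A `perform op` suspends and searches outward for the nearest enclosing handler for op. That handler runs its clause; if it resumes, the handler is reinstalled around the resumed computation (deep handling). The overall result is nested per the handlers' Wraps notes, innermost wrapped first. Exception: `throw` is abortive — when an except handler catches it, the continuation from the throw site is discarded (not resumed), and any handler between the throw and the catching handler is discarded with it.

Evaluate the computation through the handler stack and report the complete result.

Step-by-step:
ask @ H2 ⇒ 6
put(6) @ H0 ⇒ s:=6
H0 returns (16, 6)
H1 returns (16, 6)
H2 returns (16, 6)
H3 returns [(16, 6)]
= [(16, 6)]

Answer: [(16, 6)]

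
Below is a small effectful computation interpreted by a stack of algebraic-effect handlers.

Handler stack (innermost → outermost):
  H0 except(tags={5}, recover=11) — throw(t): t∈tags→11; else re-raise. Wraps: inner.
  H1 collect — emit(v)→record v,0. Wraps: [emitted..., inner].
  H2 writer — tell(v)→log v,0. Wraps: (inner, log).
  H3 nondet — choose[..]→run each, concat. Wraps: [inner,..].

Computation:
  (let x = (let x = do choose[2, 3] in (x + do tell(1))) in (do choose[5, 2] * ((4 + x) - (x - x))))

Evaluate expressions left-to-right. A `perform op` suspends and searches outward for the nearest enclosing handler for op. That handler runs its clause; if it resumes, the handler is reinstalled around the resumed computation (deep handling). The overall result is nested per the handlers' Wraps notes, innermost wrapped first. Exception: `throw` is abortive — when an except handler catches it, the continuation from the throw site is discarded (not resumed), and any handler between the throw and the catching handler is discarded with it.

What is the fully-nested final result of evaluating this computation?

Answer: [([30], (1)), ([12], (1)), ([35], (1)), ([14], (1))]

Evaluation trace:
choose[2, 3] @ H3
  branch[0] choose=2:
    tell(1) @ H2 ⇒ log+=1
    choose[5, 2] @ H3
      branch[0] choose=5:
        H0 returns 30
        H1 returns [30]
        H2 returns ([30], (1))
        H3 returns [([30], (1))]
      branch[1] choose=2:
        H0 returns 12
        H1 returns [12]
        H2 returns ([12], (1))
        H3 returns [([12], (1))]
  branch[1] choose=3:
    tell(1) @ H2 ⇒ log+=1
    choose[5, 2] @ H3
      branch[0] choose=5:
        H0 returns 35
        H1 returns [35]
        H2 returns ([35], (1))
        H3 returns [([35], (1))]
      branch[1] choose=2:
        H0 returns 14
        H1 returns [14]
        H2 returns ([14], (1))
        H3 returns [([14], (1))]
= [([30], (1)), ([12], (1)), ([35], (1)), ([14], (1))]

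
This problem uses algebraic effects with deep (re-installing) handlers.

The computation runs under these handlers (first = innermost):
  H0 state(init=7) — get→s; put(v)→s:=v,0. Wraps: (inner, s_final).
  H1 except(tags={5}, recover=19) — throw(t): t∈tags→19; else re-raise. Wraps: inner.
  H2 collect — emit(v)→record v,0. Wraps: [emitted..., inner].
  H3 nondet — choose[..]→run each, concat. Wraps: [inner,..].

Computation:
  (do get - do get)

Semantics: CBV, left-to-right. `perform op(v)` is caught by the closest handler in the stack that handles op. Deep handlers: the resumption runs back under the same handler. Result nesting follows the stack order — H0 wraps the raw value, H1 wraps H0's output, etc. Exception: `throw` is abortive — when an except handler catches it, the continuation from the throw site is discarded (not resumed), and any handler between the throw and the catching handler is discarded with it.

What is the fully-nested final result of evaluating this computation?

Step-by-step:
get @ H0 ⇒ 7
get @ H0 ⇒ 7
H0 returns (0, 7)
H1 returns (0, 7)
H2 returns [(0, 7)]
H3 returns [[(0, 7)]]
= [[(0, 7)]]

Answer: [[(0, 7)]]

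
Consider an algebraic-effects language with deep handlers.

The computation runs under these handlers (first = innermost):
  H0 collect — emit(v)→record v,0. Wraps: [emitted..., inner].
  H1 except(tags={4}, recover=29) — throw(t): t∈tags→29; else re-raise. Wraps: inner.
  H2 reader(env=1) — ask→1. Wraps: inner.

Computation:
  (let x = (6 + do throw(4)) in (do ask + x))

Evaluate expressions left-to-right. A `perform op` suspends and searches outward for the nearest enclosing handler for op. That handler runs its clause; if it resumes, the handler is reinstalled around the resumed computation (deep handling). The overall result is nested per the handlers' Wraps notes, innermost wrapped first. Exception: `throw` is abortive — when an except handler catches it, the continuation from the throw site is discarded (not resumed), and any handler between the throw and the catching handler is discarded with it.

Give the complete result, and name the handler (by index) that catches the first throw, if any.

Step-by-step:
throw(4) @ H1 caught ⇒ 29
H2 returns 29
= 29

Answer: 29 ; first throw caught by: H1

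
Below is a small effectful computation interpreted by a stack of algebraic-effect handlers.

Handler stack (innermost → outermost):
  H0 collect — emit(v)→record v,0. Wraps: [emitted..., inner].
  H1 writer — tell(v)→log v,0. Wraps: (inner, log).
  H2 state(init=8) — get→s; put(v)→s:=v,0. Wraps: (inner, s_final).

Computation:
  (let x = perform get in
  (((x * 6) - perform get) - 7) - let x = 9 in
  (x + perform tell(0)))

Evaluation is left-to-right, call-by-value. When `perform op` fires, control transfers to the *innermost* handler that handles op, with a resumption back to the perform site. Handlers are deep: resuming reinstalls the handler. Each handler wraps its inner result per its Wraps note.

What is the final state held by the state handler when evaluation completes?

Answer: 8

Working:
get @ H2 ⇒ 8
get @ H2 ⇒ 8
tell(0) @ H1 ⇒ log+=0
H0 returns [24]
H1 returns ([24], (0))
H2 returns (([24], (0)), 8)
= (([24], (0)), 8)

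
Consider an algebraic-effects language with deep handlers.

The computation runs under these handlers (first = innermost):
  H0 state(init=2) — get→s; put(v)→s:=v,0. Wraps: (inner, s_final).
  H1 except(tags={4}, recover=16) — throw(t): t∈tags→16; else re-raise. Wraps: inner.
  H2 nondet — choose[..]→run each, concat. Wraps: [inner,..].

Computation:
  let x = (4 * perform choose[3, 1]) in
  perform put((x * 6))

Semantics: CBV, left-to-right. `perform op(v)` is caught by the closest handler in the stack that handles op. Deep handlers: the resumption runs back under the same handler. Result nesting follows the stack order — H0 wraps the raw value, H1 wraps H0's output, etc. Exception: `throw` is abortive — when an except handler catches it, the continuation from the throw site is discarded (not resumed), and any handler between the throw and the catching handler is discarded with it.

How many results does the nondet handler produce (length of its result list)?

Working:
choose[3, 1] @ H2
  branch[0] choose=3:
    put(72) @ H0 ⇒ s:=72
    H0 returns (0, 72)
    H1 returns (0, 72)
    H2 returns [(0, 72)]
  branch[1] choose=1:
    put(24) @ H0 ⇒ s:=24
    H0 returns (0, 24)
    H1 returns (0, 24)
    H2 returns [(0, 24)]
= [(0, 72), (0, 24)]

Answer: 2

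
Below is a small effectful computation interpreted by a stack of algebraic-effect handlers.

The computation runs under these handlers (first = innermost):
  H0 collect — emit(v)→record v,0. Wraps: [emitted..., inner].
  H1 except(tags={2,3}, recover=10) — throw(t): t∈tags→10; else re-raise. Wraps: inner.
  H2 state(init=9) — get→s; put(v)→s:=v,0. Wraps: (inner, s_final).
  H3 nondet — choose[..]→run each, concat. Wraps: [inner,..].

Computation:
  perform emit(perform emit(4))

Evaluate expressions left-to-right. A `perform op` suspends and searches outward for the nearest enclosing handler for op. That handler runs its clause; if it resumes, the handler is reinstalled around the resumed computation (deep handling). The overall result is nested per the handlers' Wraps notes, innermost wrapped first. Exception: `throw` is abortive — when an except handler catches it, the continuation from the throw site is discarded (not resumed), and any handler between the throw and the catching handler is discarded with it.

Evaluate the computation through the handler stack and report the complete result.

Answer: [([4, 0, 0], 9)]

Evaluation trace:
emit(4) @ H0 ⇒ out+=4
emit(0) @ H0 ⇒ out+=0
H0 returns [4, 0, 0]
H1 returns [4, 0, 0]
H2 returns ([4, 0, 0], 9)
H3 returns [([4, 0, 0], 9)]
= [([4, 0, 0], 9)]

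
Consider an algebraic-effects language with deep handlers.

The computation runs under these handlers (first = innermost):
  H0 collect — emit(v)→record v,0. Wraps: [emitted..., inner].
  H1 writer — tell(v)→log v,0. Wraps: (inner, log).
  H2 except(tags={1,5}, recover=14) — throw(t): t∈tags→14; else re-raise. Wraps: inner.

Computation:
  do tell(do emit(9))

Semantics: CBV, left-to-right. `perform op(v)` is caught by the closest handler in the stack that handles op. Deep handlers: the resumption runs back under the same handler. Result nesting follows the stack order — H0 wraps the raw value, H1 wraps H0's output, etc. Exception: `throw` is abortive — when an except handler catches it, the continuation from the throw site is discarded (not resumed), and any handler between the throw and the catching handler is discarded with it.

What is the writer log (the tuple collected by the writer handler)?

Working:
emit(9) @ H0 ⇒ out+=9
tell(0) @ H1 ⇒ log+=0
H0 returns [9, 0]
H1 returns ([9, 0], (0))
H2 returns ([9, 0], (0))
= ([9, 0], (0))

Answer: (0)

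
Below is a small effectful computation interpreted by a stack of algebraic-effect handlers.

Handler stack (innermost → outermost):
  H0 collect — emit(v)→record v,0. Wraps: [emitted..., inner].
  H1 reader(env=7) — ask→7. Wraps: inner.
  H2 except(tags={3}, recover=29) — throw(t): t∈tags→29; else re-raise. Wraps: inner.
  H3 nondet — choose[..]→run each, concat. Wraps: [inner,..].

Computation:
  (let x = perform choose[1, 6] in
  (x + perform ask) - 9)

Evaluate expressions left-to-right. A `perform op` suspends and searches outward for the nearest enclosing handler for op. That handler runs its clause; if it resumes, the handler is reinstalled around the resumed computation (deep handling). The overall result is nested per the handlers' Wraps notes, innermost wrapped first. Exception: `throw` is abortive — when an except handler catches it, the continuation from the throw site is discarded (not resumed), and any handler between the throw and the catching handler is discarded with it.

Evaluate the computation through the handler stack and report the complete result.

Answer: [[-1], [4]]

Step-by-step:
choose[1, 6] @ H3
  branch[0] choose=1:
    ask @ H1 ⇒ 7
    H0 returns [-1]
    H1 returns [-1]
    H2 returns [-1]
    H3 returns [[-1]]
  branch[1] choose=6:
    ask @ H1 ⇒ 7
    H0 returns [4]
    H1 returns [4]
    H2 returns [4]
    H3 returns [[4]]
= [[-1], [4]]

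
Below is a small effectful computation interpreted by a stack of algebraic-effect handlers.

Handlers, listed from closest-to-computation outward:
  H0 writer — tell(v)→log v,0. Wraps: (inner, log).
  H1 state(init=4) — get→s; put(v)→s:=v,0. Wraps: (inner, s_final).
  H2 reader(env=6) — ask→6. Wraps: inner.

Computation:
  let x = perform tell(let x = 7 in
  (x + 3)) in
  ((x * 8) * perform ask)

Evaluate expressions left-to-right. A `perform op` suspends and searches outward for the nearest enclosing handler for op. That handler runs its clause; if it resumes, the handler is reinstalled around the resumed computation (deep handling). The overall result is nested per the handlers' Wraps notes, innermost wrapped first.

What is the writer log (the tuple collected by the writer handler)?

Answer: (10)

Step-by-step:
tell(10) @ H0 ⇒ log+=10
ask @ H2 ⇒ 6
H0 returns (0, (10))
H1 returns ((0, (10)), 4)
H2 returns ((0, (10)), 4)
= ((0, (10)), 4)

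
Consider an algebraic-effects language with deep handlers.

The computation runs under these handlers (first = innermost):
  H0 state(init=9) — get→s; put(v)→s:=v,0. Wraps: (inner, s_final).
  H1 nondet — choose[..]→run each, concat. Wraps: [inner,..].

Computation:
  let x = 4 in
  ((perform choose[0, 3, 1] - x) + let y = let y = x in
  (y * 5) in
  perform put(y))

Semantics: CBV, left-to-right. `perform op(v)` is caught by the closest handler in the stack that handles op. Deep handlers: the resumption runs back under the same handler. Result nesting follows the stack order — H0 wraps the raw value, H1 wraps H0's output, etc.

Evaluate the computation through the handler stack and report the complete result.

Step-by-step:
choose[0, 3, 1] @ H1
  branch[0] choose=0:
    put(20) @ H0 ⇒ s:=20
    H0 returns (-4, 20)
    H1 returns [(-4, 20)]
  branch[1] choose=3:
    put(20) @ H0 ⇒ s:=20
    H0 returns (-1, 20)
    H1 returns [(-1, 20)]
  branch[2] choose=1:
    put(20) @ H0 ⇒ s:=20
    H0 returns (-3, 20)
    H1 returns [(-3, 20)]
= [(-4, 20), (-1, 20), (-3, 20)]

Answer: [(-4, 20), (-1, 20), (-3, 20)]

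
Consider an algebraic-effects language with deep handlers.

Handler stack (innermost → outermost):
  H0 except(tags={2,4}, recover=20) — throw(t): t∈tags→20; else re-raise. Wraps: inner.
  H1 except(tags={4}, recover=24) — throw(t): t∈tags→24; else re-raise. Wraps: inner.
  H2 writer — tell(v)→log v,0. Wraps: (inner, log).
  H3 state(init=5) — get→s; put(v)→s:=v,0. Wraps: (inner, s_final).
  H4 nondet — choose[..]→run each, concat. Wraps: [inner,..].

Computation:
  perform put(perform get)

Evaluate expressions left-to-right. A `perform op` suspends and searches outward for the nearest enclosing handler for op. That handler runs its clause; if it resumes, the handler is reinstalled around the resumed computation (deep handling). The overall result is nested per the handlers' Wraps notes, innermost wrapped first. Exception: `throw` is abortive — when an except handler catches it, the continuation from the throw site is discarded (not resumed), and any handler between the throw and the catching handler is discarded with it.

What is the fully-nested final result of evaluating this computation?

Answer: [((0, ()), 5)]

Working:
get @ H3 ⇒ 5
put(5) @ H3 ⇒ s:=5
H0 returns 0
H1 returns 0
H2 returns (0, ())
H3 returns ((0, ()), 5)
H4 returns [((0, ()), 5)]
= [((0, ()), 5)]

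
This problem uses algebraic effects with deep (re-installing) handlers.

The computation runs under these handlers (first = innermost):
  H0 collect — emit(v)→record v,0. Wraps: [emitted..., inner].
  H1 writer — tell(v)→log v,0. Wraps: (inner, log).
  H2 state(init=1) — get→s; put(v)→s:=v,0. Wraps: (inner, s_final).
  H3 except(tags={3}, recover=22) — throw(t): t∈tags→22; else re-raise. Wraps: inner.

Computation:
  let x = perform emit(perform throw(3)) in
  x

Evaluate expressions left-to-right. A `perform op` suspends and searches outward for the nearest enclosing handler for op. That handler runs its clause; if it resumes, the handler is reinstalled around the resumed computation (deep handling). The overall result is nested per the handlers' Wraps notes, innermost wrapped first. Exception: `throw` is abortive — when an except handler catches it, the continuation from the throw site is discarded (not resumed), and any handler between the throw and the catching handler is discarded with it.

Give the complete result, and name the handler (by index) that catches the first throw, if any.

Answer: 22 ; first throw caught by: H3

Step-by-step:
throw(3) @ H3 caught ⇒ 22
= 22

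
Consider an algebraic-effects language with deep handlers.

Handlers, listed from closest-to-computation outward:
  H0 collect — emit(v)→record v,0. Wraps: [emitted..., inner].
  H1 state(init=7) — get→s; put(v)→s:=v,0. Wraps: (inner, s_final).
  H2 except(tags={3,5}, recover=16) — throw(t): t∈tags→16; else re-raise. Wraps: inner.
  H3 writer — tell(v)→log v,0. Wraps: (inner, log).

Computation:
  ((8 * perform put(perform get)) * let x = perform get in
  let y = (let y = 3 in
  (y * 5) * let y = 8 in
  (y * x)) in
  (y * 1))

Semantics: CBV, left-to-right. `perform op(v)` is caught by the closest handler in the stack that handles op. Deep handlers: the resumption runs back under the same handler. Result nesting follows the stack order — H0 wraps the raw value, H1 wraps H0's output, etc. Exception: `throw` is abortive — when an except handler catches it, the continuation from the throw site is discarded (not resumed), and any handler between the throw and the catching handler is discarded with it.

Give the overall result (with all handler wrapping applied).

Answer: (([0], 7), ())

Evaluation trace:
get @ H1 ⇒ 7
put(7) @ H1 ⇒ s:=7
get @ H1 ⇒ 7
H0 returns [0]
H1 returns ([0], 7)
H2 returns ([0], 7)
H3 returns (([0], 7), ())
= (([0], 7), ())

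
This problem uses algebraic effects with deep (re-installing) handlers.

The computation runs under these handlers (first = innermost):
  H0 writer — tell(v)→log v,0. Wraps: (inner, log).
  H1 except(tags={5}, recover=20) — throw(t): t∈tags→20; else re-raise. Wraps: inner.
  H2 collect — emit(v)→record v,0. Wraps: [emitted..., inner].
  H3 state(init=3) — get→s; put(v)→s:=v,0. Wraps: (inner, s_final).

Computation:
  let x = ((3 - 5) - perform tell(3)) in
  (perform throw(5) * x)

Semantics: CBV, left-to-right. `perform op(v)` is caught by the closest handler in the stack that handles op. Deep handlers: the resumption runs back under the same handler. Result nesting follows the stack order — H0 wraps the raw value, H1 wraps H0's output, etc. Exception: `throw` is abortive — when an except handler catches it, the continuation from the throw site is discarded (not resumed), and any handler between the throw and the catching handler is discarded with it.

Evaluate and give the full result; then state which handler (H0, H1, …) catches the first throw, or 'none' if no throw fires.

Answer: ([20], 3) ; first throw caught by: H1

Step-by-step:
tell(3) @ H0 ⇒ log+=3
throw(5) @ H1 caught ⇒ 20
H2 returns [20]
H3 returns ([20], 3)
= ([20], 3)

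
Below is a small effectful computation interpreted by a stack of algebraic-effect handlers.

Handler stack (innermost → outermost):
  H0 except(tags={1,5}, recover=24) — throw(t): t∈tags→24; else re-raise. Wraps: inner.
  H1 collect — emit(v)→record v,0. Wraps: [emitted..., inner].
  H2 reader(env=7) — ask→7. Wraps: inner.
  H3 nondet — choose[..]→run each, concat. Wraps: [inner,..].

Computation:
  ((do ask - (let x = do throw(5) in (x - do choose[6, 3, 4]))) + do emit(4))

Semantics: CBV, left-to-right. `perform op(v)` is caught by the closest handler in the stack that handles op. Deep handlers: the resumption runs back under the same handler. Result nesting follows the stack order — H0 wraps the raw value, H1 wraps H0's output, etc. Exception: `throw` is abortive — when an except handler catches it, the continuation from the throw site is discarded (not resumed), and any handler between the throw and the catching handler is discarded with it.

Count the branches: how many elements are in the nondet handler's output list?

Evaluation trace:
ask @ H2 ⇒ 7
throw(5) @ H0 caught ⇒ 24
H1 returns [24]
H2 returns [24]
H3 returns [[24]]
= [[24]]

Answer: 1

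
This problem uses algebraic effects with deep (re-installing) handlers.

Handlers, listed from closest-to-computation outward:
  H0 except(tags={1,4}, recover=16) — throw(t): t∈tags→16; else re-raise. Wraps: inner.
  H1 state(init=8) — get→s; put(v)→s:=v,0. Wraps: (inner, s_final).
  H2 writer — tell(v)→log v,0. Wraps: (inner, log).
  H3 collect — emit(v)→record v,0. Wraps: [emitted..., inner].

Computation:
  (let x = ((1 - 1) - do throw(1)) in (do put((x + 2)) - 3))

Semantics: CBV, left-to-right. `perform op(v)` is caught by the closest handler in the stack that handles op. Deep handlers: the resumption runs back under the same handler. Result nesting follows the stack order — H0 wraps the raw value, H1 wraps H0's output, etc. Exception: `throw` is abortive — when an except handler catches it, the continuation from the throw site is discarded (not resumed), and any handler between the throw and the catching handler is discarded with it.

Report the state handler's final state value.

Step-by-step:
throw(1) @ H0 caught ⇒ 16
H1 returns (16, 8)
H2 returns ((16, 8), ())
H3 returns [((16, 8), ())]
= [((16, 8), ())]

Answer: 8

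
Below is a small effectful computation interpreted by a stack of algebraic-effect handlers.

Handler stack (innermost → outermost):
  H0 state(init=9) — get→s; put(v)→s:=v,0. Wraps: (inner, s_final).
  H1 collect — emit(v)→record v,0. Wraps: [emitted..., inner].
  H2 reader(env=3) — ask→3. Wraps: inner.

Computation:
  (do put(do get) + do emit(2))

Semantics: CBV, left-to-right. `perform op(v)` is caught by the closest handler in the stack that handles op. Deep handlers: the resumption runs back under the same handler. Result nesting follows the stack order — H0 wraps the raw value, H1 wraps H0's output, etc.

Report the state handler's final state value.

Answer: 9

Step-by-step:
get @ H0 ⇒ 9
put(9) @ H0 ⇒ s:=9
emit(2) @ H1 ⇒ out+=2
H0 returns (0, 9)
H1 returns [2, (0, 9)]
H2 returns [2, (0, 9)]
= [2, (0, 9)]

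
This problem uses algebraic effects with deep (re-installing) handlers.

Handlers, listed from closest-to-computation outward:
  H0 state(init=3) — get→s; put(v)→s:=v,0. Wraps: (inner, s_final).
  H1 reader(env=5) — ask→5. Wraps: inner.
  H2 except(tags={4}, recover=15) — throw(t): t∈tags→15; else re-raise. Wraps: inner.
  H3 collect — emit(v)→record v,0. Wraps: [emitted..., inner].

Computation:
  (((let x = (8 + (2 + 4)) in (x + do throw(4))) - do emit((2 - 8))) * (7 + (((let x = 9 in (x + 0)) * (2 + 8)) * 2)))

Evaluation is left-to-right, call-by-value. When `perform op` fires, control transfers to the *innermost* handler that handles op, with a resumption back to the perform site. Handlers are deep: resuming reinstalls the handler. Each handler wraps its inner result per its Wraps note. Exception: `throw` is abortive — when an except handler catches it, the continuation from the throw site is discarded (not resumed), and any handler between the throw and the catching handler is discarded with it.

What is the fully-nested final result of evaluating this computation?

Answer: [15]

Working:
throw(4) @ H2 caught ⇒ 15
H3 returns [15]
= [15]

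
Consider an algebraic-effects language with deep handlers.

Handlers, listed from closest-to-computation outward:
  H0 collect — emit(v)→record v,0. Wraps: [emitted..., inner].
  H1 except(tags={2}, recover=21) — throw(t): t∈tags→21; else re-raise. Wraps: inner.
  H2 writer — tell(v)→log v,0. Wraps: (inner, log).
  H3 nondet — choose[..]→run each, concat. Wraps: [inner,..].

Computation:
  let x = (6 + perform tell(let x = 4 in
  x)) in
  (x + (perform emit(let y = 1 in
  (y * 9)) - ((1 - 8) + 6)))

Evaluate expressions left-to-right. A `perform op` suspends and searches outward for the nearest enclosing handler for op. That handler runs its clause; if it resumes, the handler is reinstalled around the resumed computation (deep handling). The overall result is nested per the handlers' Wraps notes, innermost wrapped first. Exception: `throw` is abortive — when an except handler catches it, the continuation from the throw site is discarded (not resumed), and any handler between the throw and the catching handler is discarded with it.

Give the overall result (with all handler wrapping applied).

Answer: [([9, 7], (4))]

Working:
tell(4) @ H2 ⇒ log+=4
emit(9) @ H0 ⇒ out+=9
H0 returns [9, 7]
H1 returns [9, 7]
H2 returns ([9, 7], (4))
H3 returns [([9, 7], (4))]
= [([9, 7], (4))]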